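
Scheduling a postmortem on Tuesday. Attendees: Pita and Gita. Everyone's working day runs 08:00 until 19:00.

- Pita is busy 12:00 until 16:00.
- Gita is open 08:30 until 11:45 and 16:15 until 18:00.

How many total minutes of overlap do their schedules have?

Pita free: 08:00-12:00, 16:00-19:00 (invert busy blocks within the working day).
Gita free: 08:30-11:45, 16:15-18:00.
Pita ∩ Gita: 08:30-11:45, 16:15-18:00.
Those are the intersection windows.
Summing the common windows: 195 + 105 = 300 minutes.

300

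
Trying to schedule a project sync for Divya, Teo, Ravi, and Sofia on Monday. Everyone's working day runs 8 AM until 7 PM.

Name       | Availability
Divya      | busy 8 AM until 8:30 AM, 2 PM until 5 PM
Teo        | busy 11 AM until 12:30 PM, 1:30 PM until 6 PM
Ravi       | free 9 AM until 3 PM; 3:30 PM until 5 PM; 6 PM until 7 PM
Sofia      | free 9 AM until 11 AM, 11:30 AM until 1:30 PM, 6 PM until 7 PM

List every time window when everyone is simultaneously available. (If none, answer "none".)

Divya free: 08:30-14:00, 17:00-19:00 (invert busy blocks within the working day).
Teo free: 08:00-11:00, 12:30-13:30, 18:00-19:00 (invert busy blocks within the working day).
Ravi free: 09:00-15:00, 15:30-17:00, 18:00-19:00.
Sofia free: 09:00-11:00, 11:30-13:30, 18:00-19:00.
Divya ∩ Teo: 08:30-11:00, 12:30-13:30, 18:00-19:00.
Divya ∩ Teo ∩ Ravi: 09:00-11:00, 12:30-13:30, 18:00-19:00.
Divya ∩ Teo ∩ Ravi ∩ Sofia: 09:00-11:00, 12:30-13:30, 18:00-19:00.
Those are the intersection windows.

09:00-11:00, 12:30-13:30, 18:00-19:00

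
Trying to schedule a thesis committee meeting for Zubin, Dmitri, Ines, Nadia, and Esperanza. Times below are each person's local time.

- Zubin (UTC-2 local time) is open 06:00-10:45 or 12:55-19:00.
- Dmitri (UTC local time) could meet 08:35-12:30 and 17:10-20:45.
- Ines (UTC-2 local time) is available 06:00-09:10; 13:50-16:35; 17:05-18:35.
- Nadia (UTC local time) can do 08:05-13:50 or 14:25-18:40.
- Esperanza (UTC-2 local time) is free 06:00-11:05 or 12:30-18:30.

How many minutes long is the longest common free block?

155

Zubin in UTC: 08:00-12:45, 14:55-21:00 (add 2h to convert from UTC-2).
Dmitri in UTC: 08:35-12:30, 17:10-20:45.
Ines in UTC: 08:00-11:10, 15:50-18:35, 19:05-20:35 (add 2h to convert from UTC-2).
Nadia in UTC: 08:05-13:50, 14:25-18:40.
Esperanza in UTC: 08:00-13:05, 14:30-20:30 (add 2h to convert from UTC-2).
Zubin ∩ Dmitri: 08:35-12:30, 17:10-20:45.
Zubin ∩ Dmitri ∩ Ines: 08:35-11:10, 17:10-18:35, 19:05-20:35.
Zubin ∩ Dmitri ∩ Ines ∩ Nadia: 08:35-11:10, 17:10-18:35.
Zubin ∩ Dmitri ∩ Ines ∩ Nadia ∩ Esperanza: 08:35-11:10, 17:10-18:35.
The longest is 08:35-11:10 at 155 minutes.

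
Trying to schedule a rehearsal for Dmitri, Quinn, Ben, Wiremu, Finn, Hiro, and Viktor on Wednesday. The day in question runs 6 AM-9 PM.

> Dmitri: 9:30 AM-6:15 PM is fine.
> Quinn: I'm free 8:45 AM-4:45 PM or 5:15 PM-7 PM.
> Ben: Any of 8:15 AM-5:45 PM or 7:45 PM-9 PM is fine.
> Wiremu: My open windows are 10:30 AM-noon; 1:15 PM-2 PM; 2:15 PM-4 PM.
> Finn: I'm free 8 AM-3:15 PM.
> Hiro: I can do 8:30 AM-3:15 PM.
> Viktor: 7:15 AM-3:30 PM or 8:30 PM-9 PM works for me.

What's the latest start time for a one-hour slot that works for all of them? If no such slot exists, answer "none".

Dmitri ∩ Quinn: 09:30-16:45, 17:15-18:15.
Dmitri ∩ Quinn ∩ Ben: 09:30-16:45, 17:15-17:45.
Dmitri ∩ Quinn ∩ Ben ∩ Wiremu: 10:30-12:00, 13:15-14:00, 14:15-16:00.
Dmitri ∩ Quinn ∩ Ben ∩ Wiremu ∩ Finn: 10:30-12:00, 13:15-14:00, 14:15-15:15.
Dmitri ∩ Quinn ∩ Ben ∩ Wiremu ∩ Finn ∩ Hiro: 10:30-12:00, 13:15-14:00, 14:15-15:15.
Dmitri ∩ Quinn ∩ Ben ∩ Wiremu ∩ Finn ∩ Hiro ∩ Viktor: 10:30-12:00, 13:15-14:00, 14:15-15:15.
Those are the intersection windows.
The last common window of at least 60 minutes is 14:15-15:15; a 60-minute meeting can start as late as 14:15 and still end by 15:15.

14:15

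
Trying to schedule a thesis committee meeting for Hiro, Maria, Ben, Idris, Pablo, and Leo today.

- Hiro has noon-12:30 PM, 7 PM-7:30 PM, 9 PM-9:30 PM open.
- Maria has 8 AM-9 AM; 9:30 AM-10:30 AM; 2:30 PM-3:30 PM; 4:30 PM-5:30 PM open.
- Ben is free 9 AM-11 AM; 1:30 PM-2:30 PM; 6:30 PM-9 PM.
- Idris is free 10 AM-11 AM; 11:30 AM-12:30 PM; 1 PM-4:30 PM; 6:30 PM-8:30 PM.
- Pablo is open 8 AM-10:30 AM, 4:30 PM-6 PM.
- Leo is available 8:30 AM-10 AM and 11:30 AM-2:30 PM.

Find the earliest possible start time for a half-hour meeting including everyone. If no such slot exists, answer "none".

none

Hiro ∩ Maria: ∅.
Hiro ∩ Maria ∩ Ben: ∅.
Hiro ∩ Maria ∩ Ben ∩ Idris: ∅.
Hiro ∩ Maria ∩ Ben ∩ Idris ∩ Pablo: ∅.
Hiro ∩ Maria ∩ Ben ∩ Idris ∩ Pablo ∩ Leo: ∅.
There is no time when everyone is free.
No common window is at least 30 minutes long.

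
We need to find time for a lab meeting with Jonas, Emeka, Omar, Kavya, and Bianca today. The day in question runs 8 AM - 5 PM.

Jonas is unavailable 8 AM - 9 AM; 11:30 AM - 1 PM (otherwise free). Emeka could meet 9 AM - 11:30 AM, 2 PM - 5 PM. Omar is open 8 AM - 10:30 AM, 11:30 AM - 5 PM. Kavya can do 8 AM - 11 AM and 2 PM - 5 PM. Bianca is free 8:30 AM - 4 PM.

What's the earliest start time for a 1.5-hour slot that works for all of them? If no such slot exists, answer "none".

Jonas free: 09:00-11:30, 13:00-17:00 (invert busy blocks within the working day).
Emeka free: 09:00-11:30, 14:00-17:00.
Omar free: 08:00-10:30, 11:30-17:00.
Kavya free: 08:00-11:00, 14:00-17:00.
Bianca free: 08:30-16:00.
Jonas ∩ Emeka: 09:00-11:30, 14:00-17:00.
Jonas ∩ Emeka ∩ Omar: 09:00-10:30, 14:00-17:00.
Jonas ∩ Emeka ∩ Omar ∩ Kavya: 09:00-10:30, 14:00-17:00.
Jonas ∩ Emeka ∩ Omar ∩ Kavya ∩ Bianca: 09:00-10:30, 14:00-16:00.
The first common window of at least 90 minutes is 09:00-10:30, so the earliest start is 09:00.

09:00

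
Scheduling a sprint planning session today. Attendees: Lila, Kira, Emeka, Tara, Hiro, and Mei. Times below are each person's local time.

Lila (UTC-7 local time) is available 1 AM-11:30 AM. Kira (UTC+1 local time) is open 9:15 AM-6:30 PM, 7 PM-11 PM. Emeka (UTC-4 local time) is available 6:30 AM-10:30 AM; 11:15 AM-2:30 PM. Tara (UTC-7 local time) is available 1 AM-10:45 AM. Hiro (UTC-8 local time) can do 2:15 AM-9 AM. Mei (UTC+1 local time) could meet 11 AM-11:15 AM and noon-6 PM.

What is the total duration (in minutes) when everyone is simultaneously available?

Lila in UTC: 08:00-18:30 (add 7h to convert from UTC-7).
Kira in UTC: 08:15-17:30, 18:00-22:00 (subtract 1h to convert from UTC+1).
Emeka in UTC: 10:30-14:30, 15:15-18:30 (add 4h to convert from UTC-4).
Tara in UTC: 08:00-17:45 (add 7h to convert from UTC-7).
Hiro in UTC: 10:15-17:00 (add 8h to convert from UTC-8).
Mei in UTC: 10:00-10:15, 11:00-17:00 (subtract 1h to convert from UTC+1).
Lila ∩ Kira: 08:15-17:30, 18:00-18:30.
Lila ∩ Kira ∩ Emeka: 10:30-14:30, 15:15-17:30, 18:00-18:30.
Lila ∩ Kira ∩ Emeka ∩ Tara: 10:30-14:30, 15:15-17:30.
Lila ∩ Kira ∩ Emeka ∩ Tara ∩ Hiro: 10:30-14:30, 15:15-17:00.
Lila ∩ Kira ∩ Emeka ∩ Tara ∩ Hiro ∩ Mei: 11:00-14:30, 15:15-17:00.
Summing the common windows: 210 + 105 = 315 minutes.

315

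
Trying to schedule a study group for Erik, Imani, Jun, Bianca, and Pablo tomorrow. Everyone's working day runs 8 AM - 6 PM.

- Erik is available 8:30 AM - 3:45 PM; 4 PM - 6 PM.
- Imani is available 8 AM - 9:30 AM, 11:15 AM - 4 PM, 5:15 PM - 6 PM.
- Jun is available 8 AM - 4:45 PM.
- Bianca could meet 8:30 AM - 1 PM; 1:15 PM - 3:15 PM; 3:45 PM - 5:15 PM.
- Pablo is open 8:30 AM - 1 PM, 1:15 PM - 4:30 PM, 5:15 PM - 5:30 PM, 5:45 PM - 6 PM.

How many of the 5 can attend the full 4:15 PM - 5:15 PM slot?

Erik and Bianca can make the full 16:15-17:15 slot — that's 2.

2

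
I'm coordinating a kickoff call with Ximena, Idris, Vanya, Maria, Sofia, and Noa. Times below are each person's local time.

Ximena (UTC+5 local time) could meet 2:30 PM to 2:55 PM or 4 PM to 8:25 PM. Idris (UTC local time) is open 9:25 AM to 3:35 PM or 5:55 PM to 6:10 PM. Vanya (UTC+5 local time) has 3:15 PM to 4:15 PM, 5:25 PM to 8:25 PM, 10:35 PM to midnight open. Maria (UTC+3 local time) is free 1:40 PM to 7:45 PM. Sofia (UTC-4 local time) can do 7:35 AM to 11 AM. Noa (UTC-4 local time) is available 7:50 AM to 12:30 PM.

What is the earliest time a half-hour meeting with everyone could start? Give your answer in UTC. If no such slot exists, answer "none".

Ximena in UTC: 09:30-09:55, 11:00-15:25 (subtract 5h to convert from UTC+5).
Idris in UTC: 09:25-15:35, 17:55-18:10.
Vanya in UTC: 10:15-11:15, 12:25-15:25, 17:35-19:00 (subtract 5h to convert from UTC+5).
Maria in UTC: 10:40-16:45 (subtract 3h to convert from UTC+3).
Sofia in UTC: 11:35-15:00 (add 4h to convert from UTC-4).
Noa in UTC: 11:50-16:30 (add 4h to convert from UTC-4).
Ximena ∩ Idris: 09:30-09:55, 11:00-15:25.
Ximena ∩ Idris ∩ Vanya: 11:00-11:15, 12:25-15:25.
Ximena ∩ Idris ∩ Vanya ∩ Maria: 11:00-11:15, 12:25-15:25.
Ximena ∩ Idris ∩ Vanya ∩ Maria ∩ Sofia: 12:25-15:00.
Ximena ∩ Idris ∩ Vanya ∩ Maria ∩ Sofia ∩ Noa: 12:25-15:00.
Those are the intersection windows.
The first common window of at least 30 minutes is 12:25-15:00, so the earliest start is 12:25.

12:25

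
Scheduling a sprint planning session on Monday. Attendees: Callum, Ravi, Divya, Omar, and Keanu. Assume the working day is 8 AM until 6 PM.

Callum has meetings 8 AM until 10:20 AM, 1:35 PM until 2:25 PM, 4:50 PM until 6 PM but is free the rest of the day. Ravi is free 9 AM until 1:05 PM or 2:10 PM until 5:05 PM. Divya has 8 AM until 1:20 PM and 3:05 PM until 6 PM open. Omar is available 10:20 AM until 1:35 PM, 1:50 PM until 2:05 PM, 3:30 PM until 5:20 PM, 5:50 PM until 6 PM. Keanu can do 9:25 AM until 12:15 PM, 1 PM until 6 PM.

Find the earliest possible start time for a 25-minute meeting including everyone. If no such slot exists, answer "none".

10:20

Callum free: 10:20-13:35, 14:25-16:50 (invert busy blocks within the working day).
Ravi free: 09:00-13:05, 14:10-17:05.
Divya free: 08:00-13:20, 15:05-18:00.
Omar free: 10:20-13:35, 13:50-14:05, 15:30-17:20, 17:50-18:00.
Keanu free: 09:25-12:15, 13:00-18:00.
Callum ∩ Ravi: 10:20-13:05, 14:25-16:50.
Callum ∩ Ravi ∩ Divya: 10:20-13:05, 15:05-16:50.
Callum ∩ Ravi ∩ Divya ∩ Omar: 10:20-13:05, 15:30-16:50.
Callum ∩ Ravi ∩ Divya ∩ Omar ∩ Keanu: 10:20-12:15, 13:00-13:05, 15:30-16:50.
The first common window of at least 25 minutes is 10:20-12:15, so the earliest start is 10:20.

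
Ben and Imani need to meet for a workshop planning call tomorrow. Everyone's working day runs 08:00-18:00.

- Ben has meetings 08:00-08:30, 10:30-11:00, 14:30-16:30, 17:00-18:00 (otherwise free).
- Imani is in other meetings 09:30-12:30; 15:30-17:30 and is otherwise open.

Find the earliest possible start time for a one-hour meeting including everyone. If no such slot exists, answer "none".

Ben free: 08:30-10:30, 11:00-14:30, 16:30-17:00 (invert busy blocks within the working day).
Imani free: 08:00-09:30, 12:30-15:30, 17:30-18:00 (invert busy blocks within the working day).
Ben ∩ Imani: 08:30-09:30, 12:30-14:30.
The first common window of at least 60 minutes is 08:30-09:30, so the earliest start is 08:30.

08:30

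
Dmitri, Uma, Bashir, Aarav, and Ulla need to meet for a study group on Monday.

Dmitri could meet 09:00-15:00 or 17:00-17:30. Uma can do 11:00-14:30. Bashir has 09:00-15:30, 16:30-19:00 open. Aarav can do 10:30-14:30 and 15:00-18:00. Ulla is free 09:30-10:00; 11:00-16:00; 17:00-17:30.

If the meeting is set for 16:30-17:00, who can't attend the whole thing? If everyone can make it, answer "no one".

Dmitri: not fully free for 16:30-17:00. Uma: not fully free for 16:30-17:00. Bashir: free for 16:30-17:00. Aarav: free for 16:30-17:00. Ulla: not fully free for 16:30-17:00.

Dmitri, Ulla, Uma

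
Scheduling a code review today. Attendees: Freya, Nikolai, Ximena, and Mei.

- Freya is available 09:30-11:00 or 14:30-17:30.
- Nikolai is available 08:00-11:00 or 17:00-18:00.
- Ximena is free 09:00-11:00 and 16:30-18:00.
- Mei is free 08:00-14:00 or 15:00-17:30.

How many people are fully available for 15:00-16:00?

Freya and Mei can make the full 15:00-16:00 slot — that's 2.

2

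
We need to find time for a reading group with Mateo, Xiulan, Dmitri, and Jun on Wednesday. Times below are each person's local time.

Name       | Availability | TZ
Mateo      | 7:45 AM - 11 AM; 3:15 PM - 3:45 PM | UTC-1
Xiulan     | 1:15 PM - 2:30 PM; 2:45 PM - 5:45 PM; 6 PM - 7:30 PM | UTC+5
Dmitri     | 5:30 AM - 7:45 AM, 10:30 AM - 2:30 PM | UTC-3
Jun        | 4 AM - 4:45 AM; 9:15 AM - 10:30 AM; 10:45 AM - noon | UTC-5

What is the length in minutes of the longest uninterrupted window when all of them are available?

30

Mateo in UTC: 08:45-12:00, 16:15-16:45 (add 1h to convert from UTC-1).
Xiulan in UTC: 08:15-09:30, 09:45-12:45, 13:00-14:30 (subtract 5h to convert from UTC+5).
Dmitri in UTC: 08:30-10:45, 13:30-17:30 (add 3h to convert from UTC-3).
Jun in UTC: 09:00-09:45, 14:15-15:30, 15:45-17:00 (add 5h to convert from UTC-5).
Mateo ∩ Xiulan: 08:45-09:30, 09:45-12:00.
Mateo ∩ Xiulan ∩ Dmitri: 08:45-09:30, 09:45-10:45.
Mateo ∩ Xiulan ∩ Dmitri ∩ Jun: 09:00-09:30.
Those are the intersection windows.
The longest is 09:00-09:30 at 30 minutes.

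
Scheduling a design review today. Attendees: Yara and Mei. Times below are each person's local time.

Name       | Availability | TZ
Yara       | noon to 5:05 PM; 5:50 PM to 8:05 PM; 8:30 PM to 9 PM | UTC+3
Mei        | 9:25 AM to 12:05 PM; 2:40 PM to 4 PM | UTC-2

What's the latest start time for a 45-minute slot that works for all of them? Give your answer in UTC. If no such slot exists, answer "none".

Yara in UTC: 09:00-14:05, 14:50-17:05, 17:30-18:00 (subtract 3h to convert from UTC+3).
Mei in UTC: 11:25-14:05, 16:40-18:00 (add 2h to convert from UTC-2).
Yara ∩ Mei: 11:25-14:05, 16:40-17:05, 17:30-18:00.
Those are the intersection windows.
The last common window of at least 45 minutes is 11:25-14:05; a 45-minute meeting can start as late as 13:20 and still end by 14:05.

13:20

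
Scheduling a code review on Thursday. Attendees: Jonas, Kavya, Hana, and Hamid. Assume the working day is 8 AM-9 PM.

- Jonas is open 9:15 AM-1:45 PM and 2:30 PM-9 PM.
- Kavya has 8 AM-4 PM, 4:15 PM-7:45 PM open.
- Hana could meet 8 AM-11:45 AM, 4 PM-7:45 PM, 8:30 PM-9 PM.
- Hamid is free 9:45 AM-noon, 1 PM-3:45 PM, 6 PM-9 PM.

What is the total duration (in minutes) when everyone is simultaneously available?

225

Jonas ∩ Kavya: 09:15-13:45, 14:30-16:00, 16:15-19:45.
Jonas ∩ Kavya ∩ Hana: 09:15-11:45, 16:15-19:45.
Jonas ∩ Kavya ∩ Hana ∩ Hamid: 09:45-11:45, 18:00-19:45.
Those are the intersection windows.
Summing the common windows: 120 + 105 = 225 minutes.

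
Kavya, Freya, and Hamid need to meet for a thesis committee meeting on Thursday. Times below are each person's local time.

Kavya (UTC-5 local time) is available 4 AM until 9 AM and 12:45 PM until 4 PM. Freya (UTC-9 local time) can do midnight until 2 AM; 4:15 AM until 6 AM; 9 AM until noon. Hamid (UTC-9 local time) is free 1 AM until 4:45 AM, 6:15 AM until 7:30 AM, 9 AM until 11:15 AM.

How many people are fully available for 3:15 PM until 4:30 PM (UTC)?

1

Kavya in UTC: 09:00-14:00, 17:45-21:00 (add 5h to convert from UTC-5).
Freya in UTC: 09:00-11:00, 13:15-15:00, 18:00-21:00 (add 9h to convert from UTC-9).
Hamid in UTC: 10:00-13:45, 15:15-16:30, 18:00-20:15 (add 9h to convert from UTC-9).
Hamid can make the full 15:15-16:30 slot — that's 1.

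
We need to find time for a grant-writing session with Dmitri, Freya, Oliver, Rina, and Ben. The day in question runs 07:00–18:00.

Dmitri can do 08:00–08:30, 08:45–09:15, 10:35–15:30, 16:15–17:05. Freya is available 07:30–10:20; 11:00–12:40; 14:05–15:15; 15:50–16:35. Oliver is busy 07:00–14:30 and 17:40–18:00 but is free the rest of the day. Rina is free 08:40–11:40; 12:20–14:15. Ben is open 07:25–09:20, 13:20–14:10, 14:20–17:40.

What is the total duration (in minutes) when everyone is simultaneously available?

Dmitri free: 08:00-08:30, 08:45-09:15, 10:35-15:30, 16:15-17:05.
Freya free: 07:30-10:20, 11:00-12:40, 14:05-15:15, 15:50-16:35.
Oliver free: 14:30-17:40 (invert busy blocks within the working day).
Rina free: 08:40-11:40, 12:20-14:15.
Ben free: 07:25-09:20, 13:20-14:10, 14:20-17:40.
Dmitri ∩ Freya: 08:00-08:30, 08:45-09:15, 11:00-12:40, 14:05-15:15, 16:15-16:35.
Dmitri ∩ Freya ∩ Oliver: 14:30-15:15, 16:15-16:35.
Dmitri ∩ Freya ∩ Oliver ∩ Rina: ∅.
Dmitri ∩ Freya ∩ Oliver ∩ Rina ∩ Ben: ∅.
There is no time when everyone is free.
There is no common window, so the total is 0 minutes.

0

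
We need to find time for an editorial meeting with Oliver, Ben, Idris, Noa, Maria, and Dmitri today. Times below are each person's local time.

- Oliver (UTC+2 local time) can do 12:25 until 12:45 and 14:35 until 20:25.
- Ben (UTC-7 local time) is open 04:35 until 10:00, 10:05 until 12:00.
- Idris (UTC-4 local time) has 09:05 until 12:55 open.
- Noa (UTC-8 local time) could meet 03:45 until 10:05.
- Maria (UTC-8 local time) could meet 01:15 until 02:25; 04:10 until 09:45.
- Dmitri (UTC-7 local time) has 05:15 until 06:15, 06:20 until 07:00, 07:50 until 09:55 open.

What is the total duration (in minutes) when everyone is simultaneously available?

Oliver in UTC: 10:25-10:45, 12:35-18:25 (subtract 2h to convert from UTC+2).
Ben in UTC: 11:35-17:00, 17:05-19:00 (add 7h to convert from UTC-7).
Idris in UTC: 13:05-16:55 (add 4h to convert from UTC-4).
Noa in UTC: 11:45-18:05 (add 8h to convert from UTC-8).
Maria in UTC: 09:15-10:25, 12:10-17:45 (add 8h to convert from UTC-8).
Dmitri in UTC: 12:15-13:15, 13:20-14:00, 14:50-16:55 (add 7h to convert from UTC-7).
Oliver ∩ Ben: 12:35-17:00, 17:05-18:25.
Oliver ∩ Ben ∩ Idris: 13:05-16:55.
Oliver ∩ Ben ∩ Idris ∩ Noa: 13:05-16:55.
Oliver ∩ Ben ∩ Idris ∩ Noa ∩ Maria: 13:05-16:55.
Oliver ∩ Ben ∩ Idris ∩ Noa ∩ Maria ∩ Dmitri: 13:05-13:15, 13:20-14:00, 14:50-16:55.
Summing the common windows: 10 + 40 + 125 = 175 minutes.

175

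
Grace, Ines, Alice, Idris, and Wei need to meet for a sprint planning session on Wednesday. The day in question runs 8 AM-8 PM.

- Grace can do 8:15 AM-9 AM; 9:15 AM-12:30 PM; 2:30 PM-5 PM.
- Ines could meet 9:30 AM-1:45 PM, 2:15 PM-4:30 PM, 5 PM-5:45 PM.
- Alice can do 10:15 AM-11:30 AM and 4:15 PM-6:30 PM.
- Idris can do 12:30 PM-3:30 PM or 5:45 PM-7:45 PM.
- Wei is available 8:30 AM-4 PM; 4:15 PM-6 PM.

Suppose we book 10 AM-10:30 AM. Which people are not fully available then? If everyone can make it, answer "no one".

Alice, Idris

Grace: free for 10:00-10:30. Ines: free for 10:00-10:30. Alice: not fully free for 10:00-10:30. Idris: not fully free for 10:00-10:30. Wei: free for 10:00-10:30.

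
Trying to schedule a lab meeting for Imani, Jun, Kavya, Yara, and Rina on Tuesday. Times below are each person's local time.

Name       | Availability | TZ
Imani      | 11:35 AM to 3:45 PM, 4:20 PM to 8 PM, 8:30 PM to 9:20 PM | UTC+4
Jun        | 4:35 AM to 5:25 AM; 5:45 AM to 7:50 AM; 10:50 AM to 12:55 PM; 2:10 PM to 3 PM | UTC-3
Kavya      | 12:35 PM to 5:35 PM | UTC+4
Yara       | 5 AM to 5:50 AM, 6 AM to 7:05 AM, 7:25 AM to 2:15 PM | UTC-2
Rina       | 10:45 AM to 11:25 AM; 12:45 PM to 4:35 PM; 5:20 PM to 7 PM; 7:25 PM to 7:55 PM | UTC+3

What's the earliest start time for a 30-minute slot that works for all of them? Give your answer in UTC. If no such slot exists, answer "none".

09:45

Imani in UTC: 07:35-11:45, 12:20-16:00, 16:30-17:20 (subtract 4h to convert from UTC+4).
Jun in UTC: 07:35-08:25, 08:45-10:50, 13:50-15:55, 17:10-18:00 (add 3h to convert from UTC-3).
Kavya in UTC: 08:35-13:35 (subtract 4h to convert from UTC+4).
Yara in UTC: 07:00-07:50, 08:00-09:05, 09:25-16:15 (add 2h to convert from UTC-2).
Rina in UTC: 07:45-08:25, 09:45-13:35, 14:20-16:00, 16:25-16:55 (subtract 3h to convert from UTC+3).
Imani ∩ Jun: 07:35-08:25, 08:45-10:50, 13:50-15:55, 17:10-17:20.
Imani ∩ Jun ∩ Kavya: 08:45-10:50.
Imani ∩ Jun ∩ Kavya ∩ Yara: 08:45-09:05, 09:25-10:50.
Imani ∩ Jun ∩ Kavya ∩ Yara ∩ Rina: 09:45-10:50.
The first common window of at least 30 minutes is 09:45-10:50, so the earliest start is 09:45.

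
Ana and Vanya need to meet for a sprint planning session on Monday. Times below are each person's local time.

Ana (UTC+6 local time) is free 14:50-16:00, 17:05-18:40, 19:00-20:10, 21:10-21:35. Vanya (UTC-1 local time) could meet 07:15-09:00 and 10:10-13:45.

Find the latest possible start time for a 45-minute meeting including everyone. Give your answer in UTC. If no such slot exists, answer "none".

Ana in UTC: 08:50-10:00, 11:05-12:40, 13:00-14:10, 15:10-15:35 (subtract 6h to convert from UTC+6).
Vanya in UTC: 08:15-10:00, 11:10-14:45 (add 1h to convert from UTC-1).
Ana ∩ Vanya: 08:50-10:00, 11:10-12:40, 13:00-14:10.
The last common window of at least 45 minutes is 13:00-14:10; a 45-minute meeting can start as late as 13:25 and still end by 14:10.

13:25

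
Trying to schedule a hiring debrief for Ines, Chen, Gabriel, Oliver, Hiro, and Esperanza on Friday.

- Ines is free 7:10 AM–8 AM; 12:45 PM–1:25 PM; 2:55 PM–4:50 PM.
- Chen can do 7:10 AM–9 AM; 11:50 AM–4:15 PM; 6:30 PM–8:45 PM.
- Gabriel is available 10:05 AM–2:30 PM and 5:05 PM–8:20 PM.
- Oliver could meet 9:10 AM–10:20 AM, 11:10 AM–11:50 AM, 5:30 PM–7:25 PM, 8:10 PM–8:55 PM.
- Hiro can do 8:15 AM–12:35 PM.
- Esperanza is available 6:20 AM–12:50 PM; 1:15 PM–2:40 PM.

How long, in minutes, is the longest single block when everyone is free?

Ines ∩ Chen: 07:10-08:00, 12:45-13:25, 14:55-16:15.
Ines ∩ Chen ∩ Gabriel: 12:45-13:25.
Ines ∩ Chen ∩ Gabriel ∩ Oliver: ∅.
Ines ∩ Chen ∩ Gabriel ∩ Oliver ∩ Hiro: ∅.
Ines ∩ Chen ∩ Gabriel ∩ Oliver ∩ Hiro ∩ Esperanza: ∅.
There is no time when everyone is free.
No common window exists, so the longest block is 0 minutes.

0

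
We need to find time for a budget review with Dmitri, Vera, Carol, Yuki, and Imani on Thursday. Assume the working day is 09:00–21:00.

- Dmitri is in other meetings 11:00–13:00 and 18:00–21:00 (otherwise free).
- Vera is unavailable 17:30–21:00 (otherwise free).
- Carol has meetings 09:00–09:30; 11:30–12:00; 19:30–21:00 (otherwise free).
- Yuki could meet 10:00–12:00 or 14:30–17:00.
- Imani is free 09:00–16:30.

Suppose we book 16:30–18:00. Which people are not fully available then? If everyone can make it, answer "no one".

Imani, Vera, Yuki

Dmitri free: 09:00-11:00, 13:00-18:00 (invert busy blocks within the working day).
Vera free: 09:00-17:30 (invert busy blocks within the working day).
Carol free: 09:30-11:30, 12:00-19:30 (invert busy blocks within the working day).
Yuki free: 10:00-12:00, 14:30-17:00.
Imani free: 09:00-16:30.
Dmitri: free for 16:30-18:00. Vera: not fully free for 16:30-18:00. Carol: free for 16:30-18:00. Yuki: not fully free for 16:30-18:00. Imani: not fully free for 16:30-18:00.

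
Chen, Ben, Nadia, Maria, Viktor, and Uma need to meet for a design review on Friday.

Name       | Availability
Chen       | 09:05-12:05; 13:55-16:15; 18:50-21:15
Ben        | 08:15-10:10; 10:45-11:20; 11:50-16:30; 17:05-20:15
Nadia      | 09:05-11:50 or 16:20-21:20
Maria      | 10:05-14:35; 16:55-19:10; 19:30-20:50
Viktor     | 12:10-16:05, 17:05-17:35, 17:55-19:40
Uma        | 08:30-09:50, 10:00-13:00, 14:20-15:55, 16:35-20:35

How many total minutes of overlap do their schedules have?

30

Chen ∩ Ben: 09:05-10:10, 10:45-11:20, 11:50-12:05, 13:55-16:15, 18:50-20:15.
Chen ∩ Ben ∩ Nadia: 09:05-10:10, 10:45-11:20, 18:50-20:15.
Chen ∩ Ben ∩ Nadia ∩ Maria: 10:05-10:10, 10:45-11:20, 18:50-19:10, 19:30-20:15.
Chen ∩ Ben ∩ Nadia ∩ Maria ∩ Viktor: 18:50-19:10, 19:30-19:40.
Chen ∩ Ben ∩ Nadia ∩ Maria ∩ Viktor ∩ Uma: 18:50-19:10, 19:30-19:40.
Those are the intersection windows.
Summing the common windows: 20 + 10 = 30 minutes.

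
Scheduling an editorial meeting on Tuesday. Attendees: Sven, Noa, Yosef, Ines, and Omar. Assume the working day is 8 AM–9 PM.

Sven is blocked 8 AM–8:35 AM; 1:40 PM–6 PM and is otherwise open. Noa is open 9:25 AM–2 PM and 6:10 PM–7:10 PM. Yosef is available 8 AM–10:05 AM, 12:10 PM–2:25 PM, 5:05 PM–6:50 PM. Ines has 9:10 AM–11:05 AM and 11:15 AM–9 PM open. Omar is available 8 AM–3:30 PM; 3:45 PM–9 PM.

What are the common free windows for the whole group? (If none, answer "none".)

09:25-10:05, 12:10-13:40, 18:10-18:50

Sven free: 08:35-13:40, 18:00-21:00 (invert busy blocks within the working day).
Noa free: 09:25-14:00, 18:10-19:10.
Yosef free: 08:00-10:05, 12:10-14:25, 17:05-18:50.
Ines free: 09:10-11:05, 11:15-21:00.
Omar free: 08:00-15:30, 15:45-21:00.
Sven ∩ Noa: 09:25-13:40, 18:10-19:10.
Sven ∩ Noa ∩ Yosef: 09:25-10:05, 12:10-13:40, 18:10-18:50.
Sven ∩ Noa ∩ Yosef ∩ Ines: 09:25-10:05, 12:10-13:40, 18:10-18:50.
Sven ∩ Noa ∩ Yosef ∩ Ines ∩ Omar: 09:25-10:05, 12:10-13:40, 18:10-18:50.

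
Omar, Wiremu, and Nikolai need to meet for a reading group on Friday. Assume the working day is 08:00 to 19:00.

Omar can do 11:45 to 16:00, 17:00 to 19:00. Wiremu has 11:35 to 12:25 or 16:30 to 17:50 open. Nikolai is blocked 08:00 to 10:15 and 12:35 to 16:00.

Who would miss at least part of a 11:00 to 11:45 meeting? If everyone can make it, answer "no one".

Omar, Wiremu

Omar free: 11:45-16:00, 17:00-19:00.
Wiremu free: 11:35-12:25, 16:30-17:50.
Nikolai free: 10:15-12:35, 16:00-19:00 (invert busy blocks within the working day).
Omar: not fully free for 11:00-11:45. Wiremu: not fully free for 11:00-11:45. Nikolai: free for 11:00-11:45.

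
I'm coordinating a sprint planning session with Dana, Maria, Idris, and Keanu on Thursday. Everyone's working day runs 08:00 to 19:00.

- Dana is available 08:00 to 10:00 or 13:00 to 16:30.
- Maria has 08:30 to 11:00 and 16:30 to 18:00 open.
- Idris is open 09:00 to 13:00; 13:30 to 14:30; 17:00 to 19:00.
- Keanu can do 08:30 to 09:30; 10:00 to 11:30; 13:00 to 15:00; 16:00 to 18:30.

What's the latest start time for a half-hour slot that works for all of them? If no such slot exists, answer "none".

Dana ∩ Maria: 08:30-10:00.
Dana ∩ Maria ∩ Idris: 09:00-10:00.
Dana ∩ Maria ∩ Idris ∩ Keanu: 09:00-09:30.
The last common window of at least 30 minutes is 09:00-09:30; a 30-minute meeting can start as late as 09:00 and still end by 09:30.

09:00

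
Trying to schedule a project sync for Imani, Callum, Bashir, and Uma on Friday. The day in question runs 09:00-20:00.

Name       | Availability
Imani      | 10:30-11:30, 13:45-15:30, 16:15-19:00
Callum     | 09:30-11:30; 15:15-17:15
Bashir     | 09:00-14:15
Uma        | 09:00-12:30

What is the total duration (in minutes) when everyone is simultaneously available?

Imani ∩ Callum: 10:30-11:30, 15:15-15:30, 16:15-17:15.
Imani ∩ Callum ∩ Bashir: 10:30-11:30.
Imani ∩ Callum ∩ Bashir ∩ Uma: 10:30-11:30.
That's a single block of 60 minutes.

60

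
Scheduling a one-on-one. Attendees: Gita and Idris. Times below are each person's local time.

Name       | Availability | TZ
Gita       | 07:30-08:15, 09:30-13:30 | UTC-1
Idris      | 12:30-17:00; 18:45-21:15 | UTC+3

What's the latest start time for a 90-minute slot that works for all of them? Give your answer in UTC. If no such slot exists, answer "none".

12:30

Gita in UTC: 08:30-09:15, 10:30-14:30 (add 1h to convert from UTC-1).
Idris in UTC: 09:30-14:00, 15:45-18:15 (subtract 3h to convert from UTC+3).
Gita ∩ Idris: 10:30-14:00.
So the common availability across everyone is 10:30-14:00.
The last common window of at least 90 minutes is 10:30-14:00; a 90-minute meeting can start as late as 12:30 and still end by 14:00.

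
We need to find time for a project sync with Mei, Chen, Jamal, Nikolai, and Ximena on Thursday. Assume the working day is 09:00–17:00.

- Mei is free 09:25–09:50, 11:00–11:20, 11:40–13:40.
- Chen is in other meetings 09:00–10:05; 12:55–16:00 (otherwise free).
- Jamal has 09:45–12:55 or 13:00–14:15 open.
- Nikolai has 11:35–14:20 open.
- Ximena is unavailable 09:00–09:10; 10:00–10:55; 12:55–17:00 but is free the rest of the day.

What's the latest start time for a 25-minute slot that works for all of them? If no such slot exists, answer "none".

Mei free: 09:25-09:50, 11:00-11:20, 11:40-13:40.
Chen free: 10:05-12:55, 16:00-17:00 (invert busy blocks within the working day).
Jamal free: 09:45-12:55, 13:00-14:15.
Nikolai free: 11:35-14:20.
Ximena free: 09:10-10:00, 10:55-12:55 (invert busy blocks within the working day).
Mei ∩ Chen: 11:00-11:20, 11:40-12:55.
Mei ∩ Chen ∩ Jamal: 11:00-11:20, 11:40-12:55.
Mei ∩ Chen ∩ Jamal ∩ Nikolai: 11:40-12:55.
Mei ∩ Chen ∩ Jamal ∩ Nikolai ∩ Ximena: 11:40-12:55.
The last common window of at least 25 minutes is 11:40-12:55; a 25-minute meeting can start as late as 12:30 and still end by 12:55.

12:30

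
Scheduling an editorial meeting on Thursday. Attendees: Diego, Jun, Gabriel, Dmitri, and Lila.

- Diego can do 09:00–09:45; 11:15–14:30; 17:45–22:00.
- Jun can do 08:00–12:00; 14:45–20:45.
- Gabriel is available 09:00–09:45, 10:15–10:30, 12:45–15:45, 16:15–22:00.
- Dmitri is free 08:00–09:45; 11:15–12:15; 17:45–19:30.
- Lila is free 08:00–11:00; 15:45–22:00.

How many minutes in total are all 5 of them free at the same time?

150

Diego ∩ Jun: 09:00-09:45, 11:15-12:00, 17:45-20:45.
Diego ∩ Jun ∩ Gabriel: 09:00-09:45, 17:45-20:45.
Diego ∩ Jun ∩ Gabriel ∩ Dmitri: 09:00-09:45, 17:45-19:30.
Diego ∩ Jun ∩ Gabriel ∩ Dmitri ∩ Lila: 09:00-09:45, 17:45-19:30.
Those are the intersection windows.
Summing the common windows: 45 + 105 = 150 minutes.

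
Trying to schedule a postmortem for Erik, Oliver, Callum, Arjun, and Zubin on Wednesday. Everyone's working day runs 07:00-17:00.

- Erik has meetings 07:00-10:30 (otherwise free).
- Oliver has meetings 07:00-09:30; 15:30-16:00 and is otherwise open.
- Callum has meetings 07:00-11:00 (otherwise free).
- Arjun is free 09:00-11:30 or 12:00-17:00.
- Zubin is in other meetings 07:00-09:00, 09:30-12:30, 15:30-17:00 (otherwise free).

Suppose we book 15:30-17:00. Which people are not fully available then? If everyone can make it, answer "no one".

Erik free: 10:30-17:00 (invert busy blocks within the working day).
Oliver free: 09:30-15:30, 16:00-17:00 (invert busy blocks within the working day).
Callum free: 11:00-17:00 (invert busy blocks within the working day).
Arjun free: 09:00-11:30, 12:00-17:00.
Zubin free: 09:00-09:30, 12:30-15:30 (invert busy blocks within the working day).
Erik: free for 15:30-17:00. Oliver: not fully free for 15:30-17:00. Callum: free for 15:30-17:00. Arjun: free for 15:30-17:00. Zubin: not fully free for 15:30-17:00.

Oliver, Zubin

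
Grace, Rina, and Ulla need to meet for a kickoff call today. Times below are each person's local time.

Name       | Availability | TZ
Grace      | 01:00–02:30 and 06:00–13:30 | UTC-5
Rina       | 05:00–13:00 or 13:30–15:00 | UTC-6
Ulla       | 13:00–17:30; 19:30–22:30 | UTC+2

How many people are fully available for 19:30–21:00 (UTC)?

Grace in UTC: 06:00-07:30, 11:00-18:30 (add 5h to convert from UTC-5).
Rina in UTC: 11:00-19:00, 19:30-21:00 (add 6h to convert from UTC-6).
Ulla in UTC: 11:00-15:30, 17:30-20:30 (subtract 2h to convert from UTC+2).
Rina can make the full 19:30-21:00 slot — that's 1.

1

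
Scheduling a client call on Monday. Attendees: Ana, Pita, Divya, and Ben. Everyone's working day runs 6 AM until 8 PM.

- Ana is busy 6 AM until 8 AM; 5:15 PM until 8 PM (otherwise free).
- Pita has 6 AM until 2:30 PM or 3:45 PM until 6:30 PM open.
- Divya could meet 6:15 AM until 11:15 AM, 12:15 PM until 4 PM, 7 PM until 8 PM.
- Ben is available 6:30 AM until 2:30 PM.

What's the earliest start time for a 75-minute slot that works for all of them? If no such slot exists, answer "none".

08:00

Ana free: 08:00-17:15 (invert busy blocks within the working day).
Pita free: 06:00-14:30, 15:45-18:30.
Divya free: 06:15-11:15, 12:15-16:00, 19:00-20:00.
Ben free: 06:30-14:30.
Ana ∩ Pita: 08:00-14:30, 15:45-17:15.
Ana ∩ Pita ∩ Divya: 08:00-11:15, 12:15-14:30, 15:45-16:00.
Ana ∩ Pita ∩ Divya ∩ Ben: 08:00-11:15, 12:15-14:30.
The first common window of at least 75 minutes is 08:00-11:15, so the earliest start is 08:00.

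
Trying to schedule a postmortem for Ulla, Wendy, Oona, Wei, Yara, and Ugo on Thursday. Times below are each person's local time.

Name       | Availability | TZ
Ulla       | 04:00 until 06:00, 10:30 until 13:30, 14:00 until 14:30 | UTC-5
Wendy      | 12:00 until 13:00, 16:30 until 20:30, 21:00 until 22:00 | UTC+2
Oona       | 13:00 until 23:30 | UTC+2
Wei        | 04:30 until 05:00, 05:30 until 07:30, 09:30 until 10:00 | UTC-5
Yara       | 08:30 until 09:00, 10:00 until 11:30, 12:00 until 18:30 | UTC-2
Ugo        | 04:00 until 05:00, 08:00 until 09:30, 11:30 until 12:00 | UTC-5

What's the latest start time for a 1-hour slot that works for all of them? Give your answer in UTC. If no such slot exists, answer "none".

Ulla in UTC: 09:00-11:00, 15:30-18:30, 19:00-19:30 (add 5h to convert from UTC-5).
Wendy in UTC: 10:00-11:00, 14:30-18:30, 19:00-20:00 (subtract 2h to convert from UTC+2).
Oona in UTC: 11:00-21:30 (subtract 2h to convert from UTC+2).
Wei in UTC: 09:30-10:00, 10:30-12:30, 14:30-15:00 (add 5h to convert from UTC-5).
Yara in UTC: 10:30-11:00, 12:00-13:30, 14:00-20:30 (add 2h to convert from UTC-2).
Ugo in UTC: 09:00-10:00, 13:00-14:30, 16:30-17:00 (add 5h to convert from UTC-5).
Ulla ∩ Wendy: 10:00-11:00, 15:30-18:30, 19:00-19:30.
Ulla ∩ Wendy ∩ Oona: 15:30-18:30, 19:00-19:30.
Ulla ∩ Wendy ∩ Oona ∩ Wei: ∅.
Ulla ∩ Wendy ∩ Oona ∩ Wei ∩ Yara: ∅.
Ulla ∩ Wendy ∩ Oona ∩ Wei ∩ Yara ∩ Ugo: ∅.
There is no time when everyone is free.
No common window is at least 60 minutes long.

none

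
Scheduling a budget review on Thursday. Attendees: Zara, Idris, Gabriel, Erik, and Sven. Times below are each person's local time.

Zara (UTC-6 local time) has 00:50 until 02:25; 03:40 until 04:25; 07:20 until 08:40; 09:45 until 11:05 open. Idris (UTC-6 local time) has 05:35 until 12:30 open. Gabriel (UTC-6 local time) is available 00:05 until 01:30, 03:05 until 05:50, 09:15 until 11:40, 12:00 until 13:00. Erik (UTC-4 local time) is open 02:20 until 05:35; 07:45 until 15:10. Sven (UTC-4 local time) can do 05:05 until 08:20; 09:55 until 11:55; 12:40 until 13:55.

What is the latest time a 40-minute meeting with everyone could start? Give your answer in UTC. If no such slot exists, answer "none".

Zara in UTC: 06:50-08:25, 09:40-10:25, 13:20-14:40, 15:45-17:05 (add 6h to convert from UTC-6).
Idris in UTC: 11:35-18:30 (add 6h to convert from UTC-6).
Gabriel in UTC: 06:05-07:30, 09:05-11:50, 15:15-17:40, 18:00-19:00 (add 6h to convert from UTC-6).
Erik in UTC: 06:20-09:35, 11:45-19:10 (add 4h to convert from UTC-4).
Sven in UTC: 09:05-12:20, 13:55-15:55, 16:40-17:55 (add 4h to convert from UTC-4).
Zara ∩ Idris: 13:20-14:40, 15:45-17:05.
Zara ∩ Idris ∩ Gabriel: 15:45-17:05.
Zara ∩ Idris ∩ Gabriel ∩ Erik: 15:45-17:05.
Zara ∩ Idris ∩ Gabriel ∩ Erik ∩ Sven: 15:45-15:55, 16:40-17:05.
No common window is at least 40 minutes long.

none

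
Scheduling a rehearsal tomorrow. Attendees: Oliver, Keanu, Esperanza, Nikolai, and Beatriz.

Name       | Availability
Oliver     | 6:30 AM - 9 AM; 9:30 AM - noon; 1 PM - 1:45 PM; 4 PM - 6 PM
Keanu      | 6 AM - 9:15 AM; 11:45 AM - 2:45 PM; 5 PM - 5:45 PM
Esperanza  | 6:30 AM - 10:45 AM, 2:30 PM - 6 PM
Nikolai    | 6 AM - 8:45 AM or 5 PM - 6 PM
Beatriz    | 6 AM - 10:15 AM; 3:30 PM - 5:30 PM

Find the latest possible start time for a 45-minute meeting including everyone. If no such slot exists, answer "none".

08:00

Oliver ∩ Keanu: 06:30-09:00, 11:45-12:00, 13:00-13:45, 17:00-17:45.
Oliver ∩ Keanu ∩ Esperanza: 06:30-09:00, 17:00-17:45.
Oliver ∩ Keanu ∩ Esperanza ∩ Nikolai: 06:30-08:45, 17:00-17:45.
Oliver ∩ Keanu ∩ Esperanza ∩ Nikolai ∩ Beatriz: 06:30-08:45, 17:00-17:30.
Those are the intersection windows.
The last common window of at least 45 minutes is 06:30-08:45; a 45-minute meeting can start as late as 08:00 and still end by 08:45.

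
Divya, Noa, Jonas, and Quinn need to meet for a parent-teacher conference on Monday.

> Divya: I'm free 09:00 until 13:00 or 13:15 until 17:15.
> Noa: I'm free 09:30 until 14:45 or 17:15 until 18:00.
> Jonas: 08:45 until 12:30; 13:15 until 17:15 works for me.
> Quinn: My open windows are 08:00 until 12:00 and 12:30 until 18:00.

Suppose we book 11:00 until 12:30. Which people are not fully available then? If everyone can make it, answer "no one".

Divya: free for 11:00-12:30. Noa: free for 11:00-12:30. Jonas: free for 11:00-12:30. Quinn: not fully free for 11:00-12:30.

Quinn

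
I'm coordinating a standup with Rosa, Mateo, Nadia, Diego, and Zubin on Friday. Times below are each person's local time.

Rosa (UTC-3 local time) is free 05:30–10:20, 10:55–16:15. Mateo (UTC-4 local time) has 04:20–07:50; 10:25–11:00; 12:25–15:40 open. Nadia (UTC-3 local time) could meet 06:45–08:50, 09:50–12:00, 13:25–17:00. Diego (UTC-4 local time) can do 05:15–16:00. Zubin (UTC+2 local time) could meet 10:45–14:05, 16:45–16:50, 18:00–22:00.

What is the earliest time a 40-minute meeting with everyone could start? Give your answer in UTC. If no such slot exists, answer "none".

09:45

Rosa in UTC: 08:30-13:20, 13:55-19:15 (add 3h to convert from UTC-3).
Mateo in UTC: 08:20-11:50, 14:25-15:00, 16:25-19:40 (add 4h to convert from UTC-4).
Nadia in UTC: 09:45-11:50, 12:50-15:00, 16:25-20:00 (add 3h to convert from UTC-3).
Diego in UTC: 09:15-20:00 (add 4h to convert from UTC-4).
Zubin in UTC: 08:45-12:05, 14:45-14:50, 16:00-20:00 (subtract 2h to convert from UTC+2).
Rosa ∩ Mateo: 08:30-11:50, 14:25-15:00, 16:25-19:15.
Rosa ∩ Mateo ∩ Nadia: 09:45-11:50, 14:25-15:00, 16:25-19:15.
Rosa ∩ Mateo ∩ Nadia ∩ Diego: 09:45-11:50, 14:25-15:00, 16:25-19:15.
Rosa ∩ Mateo ∩ Nadia ∩ Diego ∩ Zubin: 09:45-11:50, 14:45-14:50, 16:25-19:15.
The first common window of at least 40 minutes is 09:45-11:50, so the earliest start is 09:45.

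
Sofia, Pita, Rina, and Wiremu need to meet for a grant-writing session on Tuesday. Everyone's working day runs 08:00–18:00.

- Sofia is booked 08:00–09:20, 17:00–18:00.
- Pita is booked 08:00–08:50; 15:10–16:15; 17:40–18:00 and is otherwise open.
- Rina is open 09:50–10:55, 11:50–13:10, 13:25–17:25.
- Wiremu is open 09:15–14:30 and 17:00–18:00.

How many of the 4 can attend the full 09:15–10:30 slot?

Sofia free: 09:20-17:00 (invert busy blocks within the working day).
Pita free: 08:50-15:10, 16:15-17:40 (invert busy blocks within the working day).
Rina free: 09:50-10:55, 11:50-13:10, 13:25-17:25.
Wiremu free: 09:15-14:30, 17:00-18:00.
Pita and Wiremu can make the full 09:15-10:30 slot — that's 2.

2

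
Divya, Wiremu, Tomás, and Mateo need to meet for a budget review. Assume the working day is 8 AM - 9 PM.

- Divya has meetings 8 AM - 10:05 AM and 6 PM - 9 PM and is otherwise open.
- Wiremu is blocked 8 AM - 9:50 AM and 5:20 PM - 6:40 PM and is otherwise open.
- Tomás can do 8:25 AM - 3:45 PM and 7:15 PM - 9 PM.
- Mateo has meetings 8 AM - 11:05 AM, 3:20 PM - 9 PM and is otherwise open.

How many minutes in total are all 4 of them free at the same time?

255

Divya free: 10:05-18:00 (invert busy blocks within the working day).
Wiremu free: 09:50-17:20, 18:40-21:00 (invert busy blocks within the working day).
Tomás free: 08:25-15:45, 19:15-21:00.
Mateo free: 11:05-15:20 (invert busy blocks within the working day).
Divya ∩ Wiremu: 10:05-17:20.
Divya ∩ Wiremu ∩ Tomás: 10:05-15:45.
Divya ∩ Wiremu ∩ Tomás ∩ Mateo: 11:05-15:20.
That's a single block of 255 minutes.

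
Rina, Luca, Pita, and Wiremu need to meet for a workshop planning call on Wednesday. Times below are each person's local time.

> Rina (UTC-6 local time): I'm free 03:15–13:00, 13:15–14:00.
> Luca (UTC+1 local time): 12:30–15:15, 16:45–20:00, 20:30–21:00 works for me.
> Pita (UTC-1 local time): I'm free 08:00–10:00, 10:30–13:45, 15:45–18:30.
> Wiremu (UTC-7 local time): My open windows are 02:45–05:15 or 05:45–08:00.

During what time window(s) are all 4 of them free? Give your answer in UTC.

Rina in UTC: 09:15-19:00, 19:15-20:00 (add 6h to convert from UTC-6).
Luca in UTC: 11:30-14:15, 15:45-19:00, 19:30-20:00 (subtract 1h to convert from UTC+1).
Pita in UTC: 09:00-11:00, 11:30-14:45, 16:45-19:30 (add 1h to convert from UTC-1).
Wiremu in UTC: 09:45-12:15, 12:45-15:00 (add 7h to convert from UTC-7).
Rina ∩ Luca: 11:30-14:15, 15:45-19:00, 19:30-20:00.
Rina ∩ Luca ∩ Pita: 11:30-14:15, 16:45-19:00.
Rina ∩ Luca ∩ Pita ∩ Wiremu: 11:30-12:15, 12:45-14:15.

11:30-12:15, 12:45-14:15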